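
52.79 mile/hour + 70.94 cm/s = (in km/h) 1 mile/hour = 0.44704 m/s, so 52.79 mile/hour = 52.79 * 0.44704 = 23.599242 m/s. 1 cm/s = 0.01 m/s, so 70.94 cm/s = 70.94 * 0.01 = 0.7094 m/s. Sum: 23.599242 + 0.7094 = 24.308642 m/s. 1 km/h = 0.27777778 m/s, so 24.308642 m/s = 24.308642 / 0.27777778 = 87.51111 km/h ≈ 87.51 km/h (4 s.f.). Final answer: 87.51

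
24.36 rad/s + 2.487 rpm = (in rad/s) 24.36 rad/s is already in rad/s. 1 rpm = 0.10471976 rad/s, so 2.487 rpm = 2.487 * 0.10471976 = 0.26043803 rad/s. Sum: 24.36 + 0.26043803 = 24.620438 rad/s. Result: 24.620438 rad/s ≈ 24.62 rad/s (4 s.f.). Final answer: 24.62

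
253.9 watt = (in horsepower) 253.9 watt = 253.9 W. 1 horsepower = 745.69987 W, so 253.9 W = 253.9 / 745.69987 = 0.34048551 horsepower ≈ 0.3405 horsepower (4 s.f.). Final answer: 0.3405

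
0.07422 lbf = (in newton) 1 lbf = 4.4482216 N, so 0.07422 lbf = 0.07422 * 4.4482216 = 0.33014701 N. 0.33014701 N = 0.33014701 newton ≈ 0.3301 newton (4 s.f.). Final answer: 0.3301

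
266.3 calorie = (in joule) 1114. Check: 1 calorie = 4.184 J, so 266.3 calorie = 266.3 * 4.184 = 1114.1992 J. 1114.1992 J = 1114.1992 joule ≈ 1114 joule (4 s.f.).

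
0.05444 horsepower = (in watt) 1 horsepower = 745.69987 W, so 0.05444 horsepower = 0.05444 * 745.69987 = 40.595901 W. 40.595901 W = 40.595901 watt ≈ 40.6 watt (4 s.f.). Final answer: 40.6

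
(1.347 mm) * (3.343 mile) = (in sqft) 1 mm = 0.001 m, so 1.347 mm = 1.347 * 0.001 = 0.001347 m. 1 mile = 1609.344 m, so 3.343 mile = 3.343 * 1609.344 = 5380.037 m. Combine: 0.001347 m * 5380.037 m = 7.2469098 m^2. 1 sqft = 0.09290304 m^2, so 7.2469098 m^2 = 7.2469098 / 0.09290304 = 78.005088 sqft ≈ 78.01 sqft (4 s.f.). Final answer: 78.01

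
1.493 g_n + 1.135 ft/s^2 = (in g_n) 1.528. Check: 1 g_n = 9.80665 m/s^2, so 1.493 g_n = 1.493 * 9.80665 = 14.641328 m/s^2. 1 ft/s^2 = 0.3048 m/s^2, so 1.135 ft/s^2 = 1.135 * 0.3048 = 0.345948 m/s^2. Sum: 14.641328 + 0.345948 = 14.987276 m/s^2. 1 g_n = 9.80665 m/s^2, so 14.987276 m/s^2 = 14.987276 / 9.80665 = 1.5282769 g_n ≈ 1.528 g_n (4 s.f.).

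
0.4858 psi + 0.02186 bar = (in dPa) 1 psi = 6894.7573 Pa, so 0.4858 psi = 0.4858 * 6894.7573 = 3349.4731 Pa. 1 bar = 100000 Pa, so 0.02186 bar = 0.02186 * 100000 = 2186 Pa. Sum: 3349.4731 + 2186 = 5535.4731 Pa. 1 dPa = 0.1 Pa, so 5535.4731 Pa = 5535.4731 / 0.1 = 55354.731 dPa ≈ 5.535e+04 dPa (4 s.f.). Final answer: 5.535e+04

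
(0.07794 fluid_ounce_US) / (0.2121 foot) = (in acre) 1 fluid_ounce_US = 2.957353e-05 m^3, so 0.07794 fluid_ounce_US = 0.07794 * 2.957353e-05 = 2.3049609e-06 m^3. 1 foot = 0.3048 m, so 0.2121 foot = 0.2121 * 0.3048 = 0.06464808 m. Combine: 2.3049609e-06 m^3 / 0.06464808 m = 3.5653973e-05 m^2. 1 acre = 4046.8564 m^2, so 3.5653973e-05 m^2 = 3.5653973e-05 / 4046.8564 = 8.8102886e-09 acre ≈ 8.81e-09 acre (4 s.f.). Final answer: 8.81e-09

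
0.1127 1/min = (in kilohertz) 1.878e-06. Check: 1 1/min = 0.016666667 Hz, so 0.1127 1/min = 0.1127 * 0.016666667 = 0.0018783333 Hz. 1 kilohertz = 1000 Hz, so 0.0018783333 Hz = 0.0018783333 / 1000 = 1.8783333e-06 kilohertz ≈ 1.878e-06 kilohertz (4 s.f.).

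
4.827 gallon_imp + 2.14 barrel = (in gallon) 1 gallon_imp = 0.00454609 m^3, so 4.827 gallon_imp = 4.827 * 0.00454609 = 0.021943976 m^3. 1 barrel = 0.15898729 m^3, so 2.14 barrel = 2.14 * 0.15898729 = 0.34023281 m^3. Sum: 0.021943976 + 0.34023281 = 0.36217679 m^3. 1 gallon = 0.0037854118 m^3, so 0.36217679 m^3 = 0.36217679 / 0.0037854118 = 95.676985 gallon ≈ 95.68 gallon (4 s.f.). Final answer: 95.68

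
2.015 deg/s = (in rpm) 0.3358. Check: 1 deg/s = 0.017453293 rad/s, so 2.015 deg/s = 2.015 * 0.017453293 = 0.035168384 rad/s. 1 rpm = 0.10471976 rad/s, so 0.035168384 rad/s = 0.035168384 / 0.10471976 = 0.33583333 rpm ≈ 0.3358 rpm (4 s.f.).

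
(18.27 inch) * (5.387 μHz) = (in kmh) 1 inch = 0.0254 m, so 18.27 inch = 18.27 * 0.0254 = 0.464058 m. 1 μHz = 1e-06 Hz, so 5.387 μHz = 5.387 * 1e-06 = 5.387e-06 Hz. Combine: 0.464058 m * 5.387e-06 Hz = 2.4998804e-06 m/s. 1 kmh = 0.27777778 m/s, so 2.4998804e-06 m/s = 2.4998804e-06 / 0.27777778 = 8.9995696e-06 kmh ≈ 9e-06 kmh (4 s.f.). Final answer: 9e-06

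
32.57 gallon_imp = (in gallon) 1 gallon_imp = 0.00454609 m^3, so 32.57 gallon_imp = 32.57 * 0.00454609 = 0.14806615 m^3. 1 gallon = 0.0037854118 m^3, so 0.14806615 m^3 = 0.14806615 / 0.0037854118 = 39.114939 gallon ≈ 39.11 gallon (4 s.f.). Final answer: 39.11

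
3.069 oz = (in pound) 0.1918. Check: 1 oz = 0.028349523 kg, so 3.069 oz = 3.069 * 0.028349523 = 0.087004686 kg. 1 pound = 0.45359237 kg, so 0.087004686 kg = 0.087004686 / 0.45359237 = 0.1918125 pound ≈ 0.1918 pound (4 s.f.).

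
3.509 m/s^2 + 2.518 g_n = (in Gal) 2820. Check: 3.509 m/s^2 is already in m/s^2. 1 g_n = 9.80665 m/s^2, so 2.518 g_n = 2.518 * 9.80665 = 24.693145 m/s^2. Sum: 3.509 + 24.693145 = 28.202145 m/s^2. 1 Gal = 0.01 m/s^2, so 28.202145 m/s^2 = 28.202145 / 0.01 = 2820.2145 Gal ≈ 2820 Gal (4 s.f.).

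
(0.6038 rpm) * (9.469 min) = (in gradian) 1 rpm = 0.10471976 rad/s, so 0.6038 rpm = 0.6038 * 0.10471976 = 0.063229788 rad/s. 1 min = 60 s, so 9.469 min = 9.469 * 60 = 568.14 s. Combine: 0.063229788 rad/s * 568.14 s = 35.923372 rad. 1 gradian = 0.015707963 rad, so 35.923372 rad = 35.923372 / 0.015707963 = 2286.9529 gradian ≈ 2287 gradian (4 s.f.). Final answer: 2287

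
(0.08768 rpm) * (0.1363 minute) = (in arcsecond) 1.549e+04. Check: 1 rpm = 0.10471976 rad/s, so 0.08768 rpm = 0.08768 * 0.10471976 = 0.0091818281 rad/s. 1 minute = 60 s, so 0.1363 minute = 0.1363 * 60 = 8.178 s. Combine: 0.0091818281 rad/s * 8.178 s = 0.07508899 rad. 1 arcsecond = 4.8481368e-06 rad, so 0.07508899 rad = 0.07508899 / 4.8481368e-06 = 15488.216 arcsecond ≈ 1.549e+04 arcsecond (4 s.f.).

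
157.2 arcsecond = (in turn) 1 arcsecond = 4.8481368e-06 rad, so 157.2 arcsecond = 157.2 * 4.8481368e-06 = 0.00076212711 rad. 1 turn = 6.2831853 rad, so 0.00076212711 rad = 0.00076212711 / 6.2831853 = 0.0001212963 turn ≈ 0.0001213 turn (4 s.f.). Final answer: 0.0001213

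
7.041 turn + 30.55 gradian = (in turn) 7.117. Check: 1 turn = 6.2831853 rad, so 7.041 turn = 7.041 * 6.2831853 = 44.239908 rad. 1 gradian = 0.015707963 rad, so 30.55 gradian = 30.55 * 0.015707963 = 0.47987828 rad. Sum: 44.239908 + 0.47987828 = 44.719786 rad. 1 turn = 6.2831853 rad, so 44.719786 rad = 44.719786 / 6.2831853 = 7.117375 turn ≈ 7.117 turn (4 s.f.).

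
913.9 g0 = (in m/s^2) 1 g0 = 9.80665 m/s^2, so 913.9 g0 = 913.9 * 9.80665 = 8962.2974 m/s^2. Result: 8962.2974 m/s^2 ≈ 8962 m/s^2 (4 s.f.). Final answer: 8962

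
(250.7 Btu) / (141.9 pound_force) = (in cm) 1 Btu = 1055.0559 J, so 250.7 Btu = 250.7 * 1055.0559 = 264502.5 J. 1 pound_force = 4.4482216 N, so 141.9 pound_force = 141.9 * 4.4482216 = 631.20265 N. Combine: 264502.5 J / 631.20265 N = 419.0453 m. 1 cm = 0.01 m, so 419.0453 m = 419.0453 / 0.01 = 41904.53 cm ≈ 4.19e+04 cm (4 s.f.). Final answer: 4.19e+04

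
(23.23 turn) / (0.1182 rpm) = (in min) 196.5. Check: 1 turn = 6.2831853 rad, so 23.23 turn = 23.23 * 6.2831853 = 145.95839 rad. 1 rpm = 0.10471976 rad/s, so 0.1182 rpm = 0.1182 * 0.10471976 = 0.012377875 rad/s. Combine: 145.95839 rad / 0.012377875 rad/s = 11791.878 s. 1 min = 60 s, so 11791.878 s = 11791.878 / 60 = 196.5313 min ≈ 196.5 min (4 s.f.).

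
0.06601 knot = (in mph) 0.07596. Check: 1 knot = 0.51444444 m/s, so 0.06601 knot = 0.06601 * 0.51444444 = 0.033958478 m/s. 1 mph = 0.44704 m/s, so 0.033958478 m/s = 0.033958478 / 0.44704 = 0.075962951 mph ≈ 0.07596 mph (4 s.f.).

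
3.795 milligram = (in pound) 1 milligram = 1e-06 kg, so 3.795 milligram = 3.795 * 1e-06 = 3.795e-06 kg. 1 pound = 0.45359237 kg, so 3.795e-06 kg = 3.795e-06 / 0.45359237 = 8.3665428e-06 pound ≈ 8.367e-06 pound (4 s.f.). Final answer: 8.367e-06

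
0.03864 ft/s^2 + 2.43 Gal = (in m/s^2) 1 ft/s^2 = 0.3048 m/s^2, so 0.03864 ft/s^2 = 0.03864 * 0.3048 = 0.011777472 m/s^2. 1 Gal = 0.01 m/s^2, so 2.43 Gal = 2.43 * 0.01 = 0.0243 m/s^2. Sum: 0.011777472 + 0.0243 = 0.036077472 m/s^2. Result: 0.036077472 m/s^2 ≈ 0.03608 m/s^2 (4 s.f.). Final answer: 0.03608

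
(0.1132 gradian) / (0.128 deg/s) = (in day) 1 gradian = 0.015707963 rad, so 0.1132 gradian = 0.1132 * 0.015707963 = 0.0017781414 rad. 1 deg/s = 0.017453293 rad/s, so 0.128 deg/s = 0.128 * 0.017453293 = 0.0022340214 rad/s. Combine: 0.0017781414 rad / 0.0022340214 rad/s = 0.7959375 s. 1 day = 86400 s, so 0.7959375 s = 0.7959375 / 86400 = 9.2122396e-06 day ≈ 9.212e-06 day (4 s.f.). Final answer: 9.212e-06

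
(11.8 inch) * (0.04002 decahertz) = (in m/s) 1 inch = 0.0254 m, so 11.8 inch = 11.8 * 0.0254 = 0.29972 m. 1 decahertz = 10 Hz, so 0.04002 decahertz = 0.04002 * 10 = 0.4002 Hz. Combine: 0.29972 m * 0.4002 Hz = 0.11994794 m/s. Result: 0.11994794 m/s ≈ 0.1199 m/s (4 s.f.). Final answer: 0.1199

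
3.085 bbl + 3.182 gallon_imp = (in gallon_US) 133.4. Check: 1 bbl = 0.15898729 m^3, so 3.085 bbl = 3.085 * 0.15898729 = 0.4904758 m^3. 1 gallon_imp = 0.00454609 m^3, so 3.182 gallon_imp = 3.182 * 0.00454609 = 0.014465658 m^3. Sum: 0.4904758 + 0.014465658 = 0.50494146 m^3. 1 gallon_US = 0.0037854118 m^3, so 0.50494146 m^3 = 0.50494146 / 0.0037854118 = 133.39142 gallon_US ≈ 133.4 gallon_US (4 s.f.).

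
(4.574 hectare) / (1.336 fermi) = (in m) 3.424e+19. Check: 1 hectare = 10000 m^2, so 4.574 hectare = 4.574 * 10000 = 45740 m^2. 1 fermi = 1e-15 m, so 1.336 fermi = 1.336 * 1e-15 = 1.336e-15 m. Combine: 45740 m^2 / 1.336e-15 m = 3.4236527e+19 m. Result: 3.4236527e+19 m ≈ 3.424e+19 m (4 s.f.).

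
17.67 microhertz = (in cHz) 1 microhertz = 1e-06 Hz, so 17.67 microhertz = 17.67 * 1e-06 = 1.767e-05 Hz. 1 cHz = 0.01 Hz, so 1.767e-05 Hz = 1.767e-05 / 0.01 = 0.001767 cHz. Final answer: 0.001767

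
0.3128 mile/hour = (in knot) 0.2718. Check: 1 mile/hour = 0.44704 m/s, so 0.3128 mile/hour = 0.3128 * 0.44704 = 0.13983411 m/s. 1 knot = 0.51444444 m/s, so 0.13983411 m/s = 0.13983411 / 0.51444444 = 0.27181577 knot ≈ 0.2718 knot (4 s.f.).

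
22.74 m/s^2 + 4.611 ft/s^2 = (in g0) 22.74 m/s^2 is already in m/s^2. 1 ft/s^2 = 0.3048 m/s^2, so 4.611 ft/s^2 = 4.611 * 0.3048 = 1.4054328 m/s^2. Sum: 22.74 + 1.4054328 = 24.145433 m/s^2. 1 g0 = 9.80665 m/s^2, so 24.145433 m/s^2 = 24.145433 / 9.80665 = 2.4621489 g0 ≈ 2.462 g0 (4 s.f.). Final answer: 2.462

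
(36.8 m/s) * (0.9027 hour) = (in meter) 36.8 m/s is already in m/s. 1 hour = 3600 s, so 0.9027 hour = 0.9027 * 3600 = 3249.72 s. Combine: 36.8 m/s * 3249.72 s = 119589.7 m. 119589.7 m = 119589.7 meter ≈ 1.196e+05 meter (4 s.f.). Final answer: 1.196e+05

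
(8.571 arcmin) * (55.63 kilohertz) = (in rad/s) 1 arcmin = 0.00029088821 rad, so 8.571 arcmin = 8.571 * 0.00029088821 = 0.0024932028 rad. 1 kilohertz = 1000 Hz, so 55.63 kilohertz = 55.63 * 1000 = 55630 Hz. Combine: 0.0024932028 rad * 55630 Hz = 138.69687 rad/s. Result: 138.69687 rad/s ≈ 138.7 rad/s (4 s.f.). Final answer: 138.7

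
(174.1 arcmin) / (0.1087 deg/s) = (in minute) 1 arcmin = 0.00029088821 rad, so 174.1 arcmin = 174.1 * 0.00029088821 = 0.050643637 rad. 1 deg/s = 0.017453293 rad/s, so 0.1087 deg/s = 0.1087 * 0.017453293 = 0.0018971729 rad/s. Combine: 0.050643637 rad / 0.0018971729 rad/s = 26.694266 s. 1 minute = 60 s, so 26.694266 s = 26.694266 / 60 = 0.44490443 minute ≈ 0.4449 minute (4 s.f.). Final answer: 0.4449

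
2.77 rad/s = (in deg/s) 1 deg/s = 0.017453293 rad/s, so 2.77 rad/s = 2.77 / 0.017453293 = 158.70931 deg/s ≈ 158.7 deg/s (4 s.f.). Final answer: 158.7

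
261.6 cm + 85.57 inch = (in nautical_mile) 1 cm = 0.01 m, so 261.6 cm = 261.6 * 0.01 = 2.616 m. 1 inch = 0.0254 m, so 85.57 inch = 85.57 * 0.0254 = 2.173478 m. Sum: 2.616 + 2.173478 = 4.789478 m. 1 nautical_mile = 1852 m, so 4.789478 m = 4.789478 / 1852 = 0.0025861112 nautical_mile ≈ 0.002586 nautical_mile (4 s.f.). Final answer: 0.002586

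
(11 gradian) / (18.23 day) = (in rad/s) 1.097e-07. Check: 1 gradian = 0.015707963 rad, so 11 gradian = 11 * 0.015707963 = 0.1727876 rad. 1 day = 86400 s, so 18.23 day = 18.23 * 86400 = 1575072 s. Combine: 0.1727876 rad / 1575072 s = 1.097014e-07 rad/s. Result: 1.097014e-07 rad/s ≈ 1.097e-07 rad/s (4 s.f.).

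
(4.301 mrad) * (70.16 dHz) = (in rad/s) 1 mrad = 0.001 rad, so 4.301 mrad = 4.301 * 0.001 = 0.004301 rad. 1 dHz = 0.1 Hz, so 70.16 dHz = 70.16 * 0.1 = 7.016 Hz. Combine: 0.004301 rad * 7.016 Hz = 0.030175816 rad/s. Result: 0.030175816 rad/s ≈ 0.03018 rad/s (4 s.f.). Final answer: 0.03018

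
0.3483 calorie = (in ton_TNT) 1 calorie = 4.184 J, so 0.3483 calorie = 0.3483 * 4.184 = 1.4572872 J. 1 ton_TNT = 4.184e+09 J, so 1.4572872 J = 1.4572872 / 4.184e+09 = 3.483e-10 ton_TNT. Final answer: 3.483e-10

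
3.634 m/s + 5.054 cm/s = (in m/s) 3.685. Check: 3.634 m/s is already in m/s. 1 cm/s = 0.01 m/s, so 5.054 cm/s = 5.054 * 0.01 = 0.05054 m/s. Sum: 3.634 + 0.05054 = 3.68454 m/s. Result: 3.68454 m/s ≈ 3.685 m/s (4 s.f.).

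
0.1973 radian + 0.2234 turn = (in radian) 1.601. Check: 0.1973 radian = 0.1973 rad. 1 turn = 6.2831853 rad, so 0.2234 turn = 0.2234 * 6.2831853 = 1.4036636 rad. Sum: 0.1973 + 1.4036636 = 1.6009636 rad. 1.6009636 rad = 1.6009636 radian ≈ 1.601 radian (4 s.f.).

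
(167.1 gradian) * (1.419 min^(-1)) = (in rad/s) 1 gradian = 0.015707963 rad, so 167.1 gradian = 167.1 * 0.015707963 = 2.6248007 rad. 1 min^(-1) = 0.016666667 Hz, so 1.419 min^(-1) = 1.419 * 0.016666667 = 0.02365 Hz. Combine: 2.6248007 rad * 0.02365 Hz = 0.062076536 rad/s. Result: 0.062076536 rad/s ≈ 0.06208 rad/s (4 s.f.). Final answer: 0.06208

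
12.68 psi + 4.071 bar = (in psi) 1 psi = 6894.7573 Pa, so 12.68 psi = 12.68 * 6894.7573 = 87425.522 Pa. 1 bar = 100000 Pa, so 4.071 bar = 4.071 * 100000 = 407100 Pa. Sum: 87425.522 + 407100 = 494525.52 Pa. 1 psi = 6894.7573 Pa, so 494525.52 Pa = 494525.52 / 6894.7573 = 71.724863 psi ≈ 71.72 psi (4 s.f.). Final answer: 71.72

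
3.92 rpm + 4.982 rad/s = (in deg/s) 309. Check: 1 rpm = 0.10471976 rad/s, so 3.92 rpm = 3.92 * 0.10471976 = 0.41050144 rad/s. 4.982 rad/s is already in rad/s. Sum: 0.41050144 + 4.982 = 5.3925014 rad/s. 1 deg/s = 0.017453293 rad/s, so 5.3925014 rad/s = 5.3925014 / 0.017453293 = 308.96757 deg/s ≈ 309 deg/s (4 s.f.).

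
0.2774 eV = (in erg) 1 eV = 1.6021766e-19 J, so 0.2774 eV = 0.2774 * 1.6021766e-19 = 4.444438e-20 J. 1 erg = 1e-07 J, so 4.444438e-20 J = 4.444438e-20 / 1e-07 = 4.444438e-13 erg ≈ 4.444e-13 erg (4 s.f.). Final answer: 4.444e-13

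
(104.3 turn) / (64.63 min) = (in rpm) 1.614. Check: 1 turn = 6.2831853 rad, so 104.3 turn = 104.3 * 6.2831853 = 655.33623 rad. 1 min = 60 s, so 64.63 min = 64.63 * 60 = 3877.8 s. Combine: 655.33623 rad / 3877.8 s = 0.16899691 rad/s. 1 rpm = 0.10471976 rad/s, so 0.16899691 rad/s = 0.16899691 / 0.10471976 = 1.6138016 rpm ≈ 1.614 rpm (4 s.f.).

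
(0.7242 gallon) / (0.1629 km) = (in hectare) 1 gallon = 0.0037854118 m^3, so 0.7242 gallon = 0.7242 * 0.0037854118 = 0.0027413952 m^3. 1 km = 1000 m, so 0.1629 km = 0.1629 * 1000 = 162.9 m. Combine: 0.0027413952 m^3 / 162.9 m = 1.68287e-05 m^2. 1 hectare = 10000 m^2, so 1.68287e-05 m^2 = 1.68287e-05 / 10000 = 1.68287e-09 hectare ≈ 1.683e-09 hectare (4 s.f.). Final answer: 1.683e-09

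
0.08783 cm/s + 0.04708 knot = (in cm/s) 1 cm/s = 0.01 m/s, so 0.08783 cm/s = 0.08783 * 0.01 = 0.0008783 m/s. 1 knot = 0.51444444 m/s, so 0.04708 knot = 0.04708 * 0.51444444 = 0.024220044 m/s. Sum: 0.0008783 + 0.024220044 = 0.025098344 m/s. 1 cm/s = 0.01 m/s, so 0.025098344 m/s = 0.025098344 / 0.01 = 2.5098344 cm/s ≈ 2.51 cm/s (4 s.f.). Final answer: 2.51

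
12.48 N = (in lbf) 2.806. Check: 1 lbf = 4.4482216 N, so 12.48 N = 12.48 / 4.4482216 = 2.8056156 lbf ≈ 2.806 lbf (4 s.f.).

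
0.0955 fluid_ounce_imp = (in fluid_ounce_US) 0.09175. Check: 1 fluid_ounce_imp = 2.8413063e-05 m^3, so 0.0955 fluid_ounce_imp = 0.0955 * 2.8413063e-05 = 2.7134475e-06 m^3. 1 fluid_ounce_US = 2.957353e-05 m^3, so 2.7134475e-06 m^3 = 2.7134475e-06 / 2.957353e-05 = 0.091752574 fluid_ounce_US ≈ 0.09175 fluid_ounce_US (4 s.f.).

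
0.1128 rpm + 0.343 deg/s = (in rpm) 0.17. Check: 1 rpm = 0.10471976 rad/s, so 0.1128 rpm = 0.1128 * 0.10471976 = 0.011812388 rad/s. 1 deg/s = 0.017453293 rad/s, so 0.343 deg/s = 0.343 * 0.017453293 = 0.0059864793 rad/s. Sum: 0.011812388 + 0.0059864793 = 0.017798868 rad/s. 1 rpm = 0.10471976 rad/s, so 0.017798868 rad/s = 0.017798868 / 0.10471976 = 0.16996667 rpm ≈ 0.17 rpm (4 s.f.).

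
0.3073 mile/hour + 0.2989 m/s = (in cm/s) 1 mile/hour = 0.44704 m/s, so 0.3073 mile/hour = 0.3073 * 0.44704 = 0.13737539 m/s. 0.2989 m/s is already in m/s. Sum: 0.13737539 + 0.2989 = 0.43627539 m/s. 1 cm/s = 0.01 m/s, so 0.43627539 m/s = 0.43627539 / 0.01 = 43.627539 cm/s ≈ 43.63 cm/s (4 s.f.). Final answer: 43.63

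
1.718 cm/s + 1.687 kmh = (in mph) 1.087. Check: 1 cm/s = 0.01 m/s, so 1.718 cm/s = 1.718 * 0.01 = 0.01718 m/s. 1 kmh = 0.27777778 m/s, so 1.687 kmh = 1.687 * 0.27777778 = 0.46861111 m/s. Sum: 0.01718 + 0.46861111 = 0.48579111 m/s. 1 mph = 0.44704 m/s, so 0.48579111 m/s = 0.48579111 / 0.44704 = 1.0866838 mph ≈ 1.087 mph (4 s.f.).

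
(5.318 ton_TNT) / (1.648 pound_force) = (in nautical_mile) 1 ton_TNT = 4.184e+09 J, so 5.318 ton_TNT = 5.318 * 4.184e+09 = 2.2250512e+10 J. 1 pound_force = 4.4482216 N, so 1.648 pound_force = 1.648 * 4.4482216 = 7.3306692 N. Combine: 2.2250512e+10 J / 7.3306692 N = 3.0352634e+09 m. 1 nautical_mile = 1852 m, so 3.0352634e+09 m = 3.0352634e+09 / 1852 = 1638911.1 nautical_mile ≈ 1.639e+06 nautical_mile (4 s.f.). Final answer: 1.639e+06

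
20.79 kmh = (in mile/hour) 12.92. Check: 1 kmh = 0.27777778 m/s, so 20.79 kmh = 20.79 * 0.27777778 = 5.775 m/s. 1 mile/hour = 0.44704 m/s, so 5.775 m/s = 5.775 / 0.44704 = 12.918307 mile/hour ≈ 12.92 mile/hour (4 s.f.).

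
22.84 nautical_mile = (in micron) 1 nautical_mile = 1852 m, so 22.84 nautical_mile = 22.84 * 1852 = 42299.68 m. 1 micron = 1e-06 m, so 42299.68 m = 42299.68 / 1e-06 = 4.229968e+10 micron ≈ 4.23e+10 micron (4 s.f.). Final answer: 4.23e+10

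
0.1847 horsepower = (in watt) 1 horsepower = 745.69987 W, so 0.1847 horsepower = 0.1847 * 745.69987 = 137.73077 W. 137.73077 W = 137.73077 watt ≈ 137.7 watt (4 s.f.). Final answer: 137.7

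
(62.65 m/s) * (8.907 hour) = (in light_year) 2.123e-10. Check: 62.65 m/s is already in m/s. 1 hour = 3600 s, so 8.907 hour = 8.907 * 3600 = 32065.2 s. Combine: 62.65 m/s * 32065.2 s = 2008884.8 m. 1 light_year = 9.4607305e+15 m, so 2008884.8 m = 2008884.8 / 9.4607305e+15 = 2.1233929e-10 light_year ≈ 2.123e-10 light_year (4 s.f.).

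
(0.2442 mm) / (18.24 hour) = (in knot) 7.229e-09. Check: 1 mm = 0.001 m, so 0.2442 mm = 0.2442 * 0.001 = 0.0002442 m. 1 hour = 3600 s, so 18.24 hour = 18.24 * 3600 = 65664 s. Combine: 0.0002442 m / 65664 s = 3.7189327e-09 m/s. 1 knot = 0.51444444 m/s, so 3.7189327e-09 m/s = 3.7189327e-09 / 0.51444444 = 7.2290269e-09 knot ≈ 7.229e-09 knot (4 s.f.).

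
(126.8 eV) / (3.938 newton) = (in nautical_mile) 2.786e-21. Check: 1 eV = 1.6021766e-19 J, so 126.8 eV = 126.8 * 1.6021766e-19 = 2.03156e-17 J. 3.938 newton = 3.938 N. Combine: 2.03156e-17 J / 3.938 N = 5.1588623e-18 m. 1 nautical_mile = 1852 m, so 5.1588623e-18 m = 5.1588623e-18 / 1852 = 2.7855628e-21 nautical_mile ≈ 2.786e-21 nautical_mile (4 s.f.).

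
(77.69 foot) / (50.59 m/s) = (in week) 7.739e-07. Check: 1 foot = 0.3048 m, so 77.69 foot = 77.69 * 0.3048 = 23.679912 m. 50.59 m/s is already in m/s. Combine: 23.679912 m / 50.59 m/s = 0.46807496 s. 1 week = 604800 s, so 0.46807496 s = 0.46807496 / 604800 = 7.7393346e-07 week ≈ 7.739e-07 week (4 s.f.).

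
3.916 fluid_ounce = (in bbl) 0.0007284. Check: 1 fluid_ounce = 2.957353e-05 m^3, so 3.916 fluid_ounce = 3.916 * 2.957353e-05 = 0.00011580994 m^3. 1 bbl = 0.15898729 m^3, so 0.00011580994 m^3 = 0.00011580994 / 0.15898729 = 0.00072842262 bbl ≈ 0.0007284 bbl (4 s.f.).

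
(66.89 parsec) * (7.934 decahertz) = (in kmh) 5.895e+20. Check: 1 parsec = 3.0856776e+16 m, so 66.89 parsec = 66.89 * 3.0856776e+16 = 2.0640097e+18 m. 1 decahertz = 10 Hz, so 7.934 decahertz = 7.934 * 10 = 79.34 Hz. Combine: 2.0640097e+18 m * 79.34 Hz = 1.6375853e+20 m/s. 1 kmh = 0.27777778 m/s, so 1.6375853e+20 m/s = 1.6375853e+20 / 0.27777778 = 5.8953072e+20 kmh ≈ 5.895e+20 kmh (4 s.f.).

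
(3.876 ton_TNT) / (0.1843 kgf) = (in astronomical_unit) 0.05998. Check: 1 ton_TNT = 4.184e+09 J, so 3.876 ton_TNT = 3.876 * 4.184e+09 = 1.6217184e+10 J. 1 kgf = 9.80665 N, so 0.1843 kgf = 0.1843 * 9.80665 = 1.8073656 N. Combine: 1.6217184e+10 J / 1.8073656 N = 8.9728299e+09 m. 1 astronomical_unit = 1.4959787e+11 m, so 8.9728299e+09 m = 8.9728299e+09 / 1.4959787e+11 = 0.059979663 astronomical_unit ≈ 0.05998 astronomical_unit (4 s.f.).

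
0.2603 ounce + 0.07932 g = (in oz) 1 ounce = 0.028349523 kg, so 0.2603 ounce = 0.2603 * 0.028349523 = 0.0073793809 kg. 1 g = 0.001 kg, so 0.07932 g = 0.07932 * 0.001 = 7.932e-05 kg. Sum: 0.0073793809 + 7.932e-05 = 0.0074587009 kg. 1 oz = 0.028349523 kg, so 0.0074587009 kg = 0.0074587009 / 0.028349523 = 0.26309793 oz ≈ 0.2631 oz (4 s.f.). Final answer: 0.2631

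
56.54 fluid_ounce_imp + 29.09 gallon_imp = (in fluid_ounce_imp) 4711. Check: 1 fluid_ounce_imp = 2.8413063e-05 m^3, so 56.54 fluid_ounce_imp = 56.54 * 2.8413063e-05 = 0.0016064746 m^3. 1 gallon_imp = 0.00454609 m^3, so 29.09 gallon_imp = 29.09 * 0.00454609 = 0.13224576 m^3. Sum: 0.0016064746 + 0.13224576 = 0.13385223 m^3. 1 fluid_ounce_imp = 2.8413063e-05 m^3, so 0.13385223 m^3 = 0.13385223 / 2.8413063e-05 = 4710.94 fluid_ounce_imp ≈ 4711 fluid_ounce_imp (4 s.f.).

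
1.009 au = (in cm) 1 au = 1.4959787e+11 m, so 1.009 au = 1.009 * 1.4959787e+11 = 1.5094425e+11 m. 1 cm = 0.01 m, so 1.5094425e+11 m = 1.5094425e+11 / 0.01 = 1.5094425e+13 cm ≈ 1.509e+13 cm (4 s.f.). Final answer: 1.509e+13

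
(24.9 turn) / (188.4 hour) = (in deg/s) 0.01322. Check: 1 turn = 6.2831853 rad, so 24.9 turn = 24.9 * 6.2831853 = 156.45131 rad. 1 hour = 3600 s, so 188.4 hour = 188.4 * 3600 = 678240 s. Combine: 156.45131 rad / 678240 s = 0.0002306725 rad/s. 1 deg/s = 0.017453293 rad/s, so 0.0002306725 rad/s = 0.0002306725 / 0.017453293 = 0.013216561 deg/s ≈ 0.01322 deg/s (4 s.f.).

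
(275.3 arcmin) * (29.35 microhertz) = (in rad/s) 2.35e-06. Check: 1 arcmin = 0.00029088821 rad, so 275.3 arcmin = 275.3 * 0.00029088821 = 0.080081524 rad. 1 microhertz = 1e-06 Hz, so 29.35 microhertz = 29.35 * 1e-06 = 2.935e-05 Hz. Combine: 0.080081524 rad * 2.935e-05 Hz = 2.3503927e-06 rad/s. Result: 2.3503927e-06 rad/s ≈ 2.35e-06 rad/s (4 s.f.).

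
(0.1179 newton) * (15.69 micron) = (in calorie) 4.421e-07. Check: 0.1179 newton = 0.1179 N. 1 micron = 1e-06 m, so 15.69 micron = 15.69 * 1e-06 = 1.569e-05 m. Combine: 0.1179 N * 1.569e-05 m = 1.849851e-06 J. 1 calorie = 4.184 J, so 1.849851e-06 J = 1.849851e-06 / 4.184 = 4.42125e-07 calorie ≈ 4.421e-07 calorie (4 s.f.).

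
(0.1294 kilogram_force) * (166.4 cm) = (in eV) 1.318e+19. Check: 1 kilogram_force = 9.80665 N, so 0.1294 kilogram_force = 0.1294 * 9.80665 = 1.2689805 N. 1 cm = 0.01 m, so 166.4 cm = 166.4 * 0.01 = 1.664 m. Combine: 1.2689805 N * 1.664 m = 2.1115836 J. 1 eV = 1.6021766e-19 J, so 2.1115836 J = 2.1115836 / 1.6021766e-19 = 1.3179468e+19 eV ≈ 1.318e+19 eV (4 s.f.).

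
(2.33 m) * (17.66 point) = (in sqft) 2.33 m is already in m. 1 point = 0.00035277778 m, so 17.66 point = 17.66 * 0.00035277778 = 0.0062300556 m. Combine: 2.33 m * 0.0062300556 m = 0.014516029 m^2. 1 sqft = 0.09290304 m^2, so 0.014516029 m^2 = 0.014516029 / 0.09290304 = 0.15624924 sqft ≈ 0.1562 sqft (4 s.f.). Final answer: 0.1562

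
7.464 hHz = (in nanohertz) 1 hHz = 100 Hz, so 7.464 hHz = 7.464 * 100 = 746.4 Hz. 1 nanohertz = 1e-09 Hz, so 746.4 Hz = 746.4 / 1e-09 = 7.464e+11 nanohertz. Final answer: 7.464e+11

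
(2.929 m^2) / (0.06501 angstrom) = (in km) 4.505e+08. Check: 2.929 m^2 is already in m^2. 1 angstrom = 1e-10 m, so 0.06501 angstrom = 0.06501 * 1e-10 = 6.501e-12 m. Combine: 2.929 m^2 / 6.501e-12 m = 4.5054607e+11 m. 1 km = 1000 m, so 4.5054607e+11 m = 4.5054607e+11 / 1000 = 4.5054607e+08 km ≈ 4.505e+08 km (4 s.f.).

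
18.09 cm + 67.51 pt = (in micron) 2.047e+05. Check: 1 cm = 0.01 m, so 18.09 cm = 18.09 * 0.01 = 0.1809 m. 1 pt = 0.00035277778 m, so 67.51 pt = 67.51 * 0.00035277778 = 0.023816028 m. Sum: 0.1809 + 0.023816028 = 0.20471603 m. 1 micron = 1e-06 m, so 0.20471603 m = 0.20471603 / 1e-06 = 204716.03 micron ≈ 2.047e+05 micron (4 s.f.).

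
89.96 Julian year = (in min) 1 Julian year = 31557600 s, so 89.96 Julian year = 89.96 * 31557600 = 2.8389217e+09 s. 1 min = 60 s, so 2.8389217e+09 s = 2.8389217e+09 / 60 = 47315362 min ≈ 4.732e+07 min (4 s.f.). Final answer: 4.732e+07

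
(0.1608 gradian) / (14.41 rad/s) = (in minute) 2.921e-06. Check: 1 gradian = 0.015707963 rad, so 0.1608 gradian = 0.1608 * 0.015707963 = 0.0025258405 rad. 14.41 rad/s is already in rad/s. Combine: 0.0025258405 rad / 14.41 rad/s = 0.00017528386 s. 1 minute = 60 s, so 0.00017528386 s = 0.00017528386 / 60 = 2.9213977e-06 minute ≈ 2.921e-06 minute (4 s.f.).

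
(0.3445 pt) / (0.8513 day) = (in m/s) 1 pt = 0.00035277778 m, so 0.3445 pt = 0.3445 * 0.00035277778 = 0.00012153194 m. 1 day = 86400 s, so 0.8513 day = 0.8513 * 86400 = 73552.32 s. Combine: 0.00012153194 m / 73552.32 s = 1.6523197e-09 m/s. Result: 1.6523197e-09 m/s ≈ 1.652e-09 m/s (4 s.f.). Final answer: 1.652e-09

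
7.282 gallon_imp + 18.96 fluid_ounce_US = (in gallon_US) 8.893. Check: 1 gallon_imp = 0.00454609 m^3, so 7.282 gallon_imp = 7.282 * 0.00454609 = 0.033104627 m^3. 1 fluid_ounce_US = 2.957353e-05 m^3, so 18.96 fluid_ounce_US = 18.96 * 2.957353e-05 = 0.00056071412 m^3. Sum: 0.033104627 + 0.00056071412 = 0.033665342 m^3. 1 gallon_US = 0.0037854118 m^3, so 0.033665342 m^3 = 0.033665342 / 0.0037854118 = 8.8934424 gallon_US ≈ 8.893 gallon_US (4 s.f.).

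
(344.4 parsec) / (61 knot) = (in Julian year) 1 parsec = 3.0856776e+16 m, so 344.4 parsec = 344.4 * 3.0856776e+16 = 1.0627074e+19 m. 1 knot = 0.51444444 m/s, so 61 knot = 61 * 0.51444444 = 31.381111 m/s. Combine: 1.0627074e+19 m / 31.381111 m/s = 3.3864555e+17 s. 1 Julian year = 31557600 s, so 3.3864555e+17 s = 3.3864555e+17 / 31557600 = 1.073103e+10 Julian year ≈ 1.073e+10 Julian year (4 s.f.). Final answer: 1.073e+10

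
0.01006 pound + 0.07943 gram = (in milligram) 4643. Check: 1 pound = 0.45359237 kg, so 0.01006 pound = 0.01006 * 0.45359237 = 0.0045631392 kg. 1 gram = 0.001 kg, so 0.07943 gram = 0.07943 * 0.001 = 7.943e-05 kg. Sum: 0.0045631392 + 7.943e-05 = 0.0046425692 kg. 1 milligram = 1e-06 kg, so 0.0046425692 kg = 0.0046425692 / 1e-06 = 4642.5692 milligram ≈ 4643 milligram (4 s.f.).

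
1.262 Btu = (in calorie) 318.2. Check: 1 Btu = 1055.0559 J, so 1.262 Btu = 1.262 * 1055.0559 = 1331.4805 J. 1 calorie = 4.184 J, so 1331.4805 J = 1331.4805 / 4.184 = 318.23147 calorie ≈ 318.2 calorie (4 s.f.).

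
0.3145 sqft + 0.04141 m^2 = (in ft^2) 0.7602. Check: 1 sqft = 0.09290304 m^2, so 0.3145 sqft = 0.3145 * 0.09290304 = 0.029218006 m^2. 0.04141 m^2 is already in m^2. Sum: 0.029218006 + 0.04141 = 0.070628006 m^2. 1 ft^2 = 0.09290304 m^2, so 0.070628006 m^2 = 0.070628006 / 0.09290304 = 0.76023353 ft^2 ≈ 0.7602 ft^2 (4 s.f.).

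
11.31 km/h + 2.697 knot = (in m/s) 4.529. Check: 1 km/h = 0.27777778 m/s, so 11.31 km/h = 11.31 * 0.27777778 = 3.1416667 m/s. 1 knot = 0.51444444 m/s, so 2.697 knot = 2.697 * 0.51444444 = 1.3874567 m/s. Sum: 3.1416667 + 1.3874567 = 4.5291233 m/s. Result: 4.5291233 m/s ≈ 4.529 m/s (4 s.f.).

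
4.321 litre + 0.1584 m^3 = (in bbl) 1 litre = 0.001 m^3, so 4.321 litre = 4.321 * 0.001 = 0.004321 m^3. 0.1584 m^3 is already in m^3. Sum: 0.004321 + 0.1584 = 0.162721 m^3. 1 bbl = 0.15898729 m^3, so 0.162721 m^3 = 0.162721 / 0.15898729 = 1.0234843 bbl ≈ 1.023 bbl (4 s.f.). Final answer: 1.023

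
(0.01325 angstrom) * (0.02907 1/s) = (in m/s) 3.852e-14. Check: 1 angstrom = 1e-10 m, so 0.01325 angstrom = 0.01325 * 1e-10 = 1.325e-12 m. 0.02907 1/s = 0.02907 Hz. Combine: 1.325e-12 m * 0.02907 Hz = 3.851775e-14 m/s. Result: 3.851775e-14 m/s ≈ 3.852e-14 m/s (4 s.f.).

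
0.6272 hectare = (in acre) 1 hectare = 10000 m^2, so 0.6272 hectare = 0.6272 * 10000 = 6272 m^2. 1 acre = 4046.8564 m^2, so 6272 m^2 = 6272 / 4046.8564 = 1.549845 acre ≈ 1.55 acre (4 s.f.). Final answer: 1.55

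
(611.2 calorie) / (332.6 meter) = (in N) 7.689. Check: 1 calorie = 4.184 J, so 611.2 calorie = 611.2 * 4.184 = 2557.2608 J. 332.6 meter = 332.6 m. Combine: 2557.2608 J / 332.6 m = 7.6886975 N. Result: 7.6886975 N ≈ 7.689 N (4 s.f.).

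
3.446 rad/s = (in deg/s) 197.4. Check: 1 deg/s = 0.017453293 rad/s, so 3.446 rad/s = 3.446 / 0.017453293 = 197.44126 deg/s ≈ 197.4 deg/s (4 s.f.).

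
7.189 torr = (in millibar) 1 torr = 133.32237 Pa, so 7.189 torr = 7.189 * 133.32237 = 958.45451 Pa. 1 millibar = 100 Pa, so 958.45451 Pa = 958.45451 / 100 = 9.5845451 millibar ≈ 9.585 millibar (4 s.f.). Final answer: 9.585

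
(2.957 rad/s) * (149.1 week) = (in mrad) 2.666e+11. Check: 2.957 rad/s is already in rad/s. 1 week = 604800 s, so 149.1 week = 149.1 * 604800 = 90175680 s. Combine: 2.957 rad/s * 90175680 s = 2.6664949e+08 rad. 1 mrad = 0.001 rad, so 2.6664949e+08 rad = 2.6664949e+08 / 0.001 = 2.6664949e+11 mrad ≈ 2.666e+11 mrad (4 s.f.).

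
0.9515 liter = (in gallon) 1 liter = 0.001 m^3, so 0.9515 liter = 0.9515 * 0.001 = 0.0009515 m^3. 1 gallon = 0.0037854118 m^3, so 0.0009515 m^3 = 0.0009515 / 0.0037854118 = 0.25135971 gallon ≈ 0.2514 gallon (4 s.f.). Final answer: 0.2514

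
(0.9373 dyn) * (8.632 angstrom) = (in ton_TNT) 1 dyn = 1e-05 N, so 0.9373 dyn = 0.9373 * 1e-05 = 9.373e-06 N. 1 angstrom = 1e-10 m, so 8.632 angstrom = 8.632 * 1e-10 = 8.632e-10 m. Combine: 9.373e-06 N * 8.632e-10 m = 8.0907736e-15 J. 1 ton_TNT = 4.184e+09 J, so 8.0907736e-15 J = 8.0907736e-15 / 4.184e+09 = 1.9337413e-24 ton_TNT ≈ 1.934e-24 ton_TNT (4 s.f.). Final answer: 1.934e-24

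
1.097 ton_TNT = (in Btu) 1 ton_TNT = 4.184e+09 J, so 1.097 ton_TNT = 1.097 * 4.184e+09 = 4.589848e+09 J. 1 Btu = 1055.0559 J, so 4.589848e+09 J = 4.589848e+09 / 1055.0559 = 4350336.5 Btu ≈ 4.35e+06 Btu (4 s.f.). Final answer: 4.35e+06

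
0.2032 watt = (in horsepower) 0.0002725. Check: 0.2032 watt = 0.2032 W. 1 horsepower = 745.69987 W, so 0.2032 W = 0.2032 / 745.69987 = 0.00027249569 horsepower ≈ 0.0002725 horsepower (4 s.f.).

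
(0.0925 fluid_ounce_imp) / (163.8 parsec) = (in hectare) 5.2e-29. Check: 1 fluid_ounce_imp = 2.8413063e-05 m^3, so 0.0925 fluid_ounce_imp = 0.0925 * 2.8413063e-05 = 2.6282083e-06 m^3. 1 parsec = 3.0856776e+16 m, so 163.8 parsec = 163.8 * 3.0856776e+16 = 5.0543399e+18 m. Combine: 2.6282083e-06 m^3 / 5.0543399e+18 m = 5.1999041e-25 m^2. 1 hectare = 10000 m^2, so 5.1999041e-25 m^2 = 5.1999041e-25 / 10000 = 5.1999041e-29 hectare ≈ 5.2e-29 hectare (4 s.f.).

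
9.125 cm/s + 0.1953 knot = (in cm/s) 19.17. Check: 1 cm/s = 0.01 m/s, so 9.125 cm/s = 9.125 * 0.01 = 0.09125 m/s. 1 knot = 0.51444444 m/s, so 0.1953 knot = 0.1953 * 0.51444444 = 0.100471 m/s. Sum: 0.09125 + 0.100471 = 0.191721 m/s. 1 cm/s = 0.01 m/s, so 0.191721 m/s = 0.191721 / 0.01 = 19.1721 cm/s ≈ 19.17 cm/s (4 s.f.).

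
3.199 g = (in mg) 3199. Check: 1 g = 0.001 kg, so 3.199 g = 3.199 * 0.001 = 0.003199 kg. 1 mg = 1e-06 kg, so 0.003199 kg = 0.003199 / 1e-06 = 3199 mg.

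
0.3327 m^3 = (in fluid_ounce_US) 1.125e+04. Check: 1 fluid_ounce_US = 2.957353e-05 m^3, so 0.3327 m^3 = 0.3327 / 2.957353e-05 = 11249.925 fluid_ounce_US ≈ 1.125e+04 fluid_ounce_US (4 s.f.).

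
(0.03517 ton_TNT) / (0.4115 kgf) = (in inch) 1 ton_TNT = 4.184e+09 J, so 0.03517 ton_TNT = 0.03517 * 4.184e+09 = 1.4715128e+08 J. 1 kgf = 9.80665 N, so 0.4115 kgf = 0.4115 * 9.80665 = 4.0354365 N. Combine: 1.4715128e+08 J / 4.0354365 N = 36464774 m. 1 inch = 0.0254 m, so 36464774 m = 36464774 / 0.0254 = 1.435621e+09 inch ≈ 1.436e+09 inch (4 s.f.). Final answer: 1.436e+09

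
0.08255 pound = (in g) 1 pound = 0.45359237 kg, so 0.08255 pound = 0.08255 * 0.45359237 = 0.03744405 kg. 1 g = 0.001 kg, so 0.03744405 kg = 0.03744405 / 0.001 = 37.44405 g ≈ 37.44 g (4 s.f.). Final answer: 37.44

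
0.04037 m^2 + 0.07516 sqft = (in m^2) 0.04037 m^2 is already in m^2. 1 sqft = 0.09290304 m^2, so 0.07516 sqft = 0.07516 * 0.09290304 = 0.0069825925 m^2. Sum: 0.04037 + 0.0069825925 = 0.047352592 m^2. Result: 0.047352592 m^2 ≈ 0.04735 m^2 (4 s.f.). Final answer: 0.04735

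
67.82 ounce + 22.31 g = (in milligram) 1 ounce = 0.028349523 kg, so 67.82 ounce = 67.82 * 0.028349523 = 1.9226647 kg. 1 g = 0.001 kg, so 22.31 g = 22.31 * 0.001 = 0.02231 kg. Sum: 1.9226647 + 0.02231 = 1.9449747 kg. 1 milligram = 1e-06 kg, so 1.9449747 kg = 1.9449747 / 1e-06 = 1944974.7 milligram ≈ 1.945e+06 milligram (4 s.f.). Final answer: 1.945e+06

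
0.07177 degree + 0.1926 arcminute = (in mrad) 1 degree = 0.017453293 rad, so 0.07177 degree = 0.07177 * 0.017453293 = 0.0012526228 rad. 1 arcminute = 0.00029088821 rad, so 0.1926 arcminute = 0.1926 * 0.00029088821 = 5.6025069e-05 rad. Sum: 0.0012526228 + 5.6025069e-05 = 0.0013086479 rad. 1 mrad = 0.001 rad, so 0.0013086479 rad = 0.0013086479 / 0.001 = 1.3086479 mrad ≈ 1.309 mrad (4 s.f.). Final answer: 1.309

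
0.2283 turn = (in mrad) 1 turn = 6.2831853 rad, so 0.2283 turn = 0.2283 * 6.2831853 = 1.4344512 rad. 1 mrad = 0.001 rad, so 1.4344512 rad = 1.4344512 / 0.001 = 1434.4512 mrad ≈ 1434 mrad (4 s.f.). Final answer: 1434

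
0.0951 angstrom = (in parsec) 1 angstrom = 1e-10 m, so 0.0951 angstrom = 0.0951 * 1e-10 = 9.51e-12 m. 1 parsec = 3.0856776e+16 m, so 9.51e-12 m = 9.51e-12 / 3.0856776e+16 = 3.0819811e-28 parsec ≈ 3.082e-28 parsec (4 s.f.). Final answer: 3.082e-28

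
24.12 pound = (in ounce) 385.9. Check: 1 pound = 0.45359237 kg, so 24.12 pound = 24.12 * 0.45359237 = 10.940648 kg. 1 ounce = 0.028349523 kg, so 10.940648 kg = 10.940648 / 0.028349523 = 385.92 ounce ≈ 385.9 ounce (4 s.f.).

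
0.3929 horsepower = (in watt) 293. Check: 1 horsepower = 745.69987 W, so 0.3929 horsepower = 0.3929 * 745.69987 = 292.98548 W. 292.98548 W = 292.98548 watt ≈ 293 watt (4 s.f.).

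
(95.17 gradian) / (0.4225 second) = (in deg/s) 1 gradian = 0.015707963 rad, so 95.17 gradian = 95.17 * 0.015707963 = 1.4949269 rad. 0.4225 second = 0.4225 s. Combine: 1.4949269 rad / 0.4225 s = 3.5382884 rad/s. 1 deg/s = 0.017453293 rad/s, so 3.5382884 rad/s = 3.5382884 / 0.017453293 = 202.72899 deg/s ≈ 202.7 deg/s (4 s.f.). Final answer: 202.7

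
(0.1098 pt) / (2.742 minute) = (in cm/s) 2.354e-05. Check: 1 pt = 0.00035277778 m, so 0.1098 pt = 0.1098 * 0.00035277778 = 3.8735e-05 m. 1 minute = 60 s, so 2.742 minute = 2.742 * 60 = 164.52 s. Combine: 3.8735e-05 m / 164.52 s = 2.354425e-07 m/s. 1 cm/s = 0.01 m/s, so 2.354425e-07 m/s = 2.354425e-07 / 0.01 = 2.354425e-05 cm/s ≈ 2.354e-05 cm/s (4 s.f.).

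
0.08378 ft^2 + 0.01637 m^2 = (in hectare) 1 ft^2 = 0.09290304 m^2, so 0.08378 ft^2 = 0.08378 * 0.09290304 = 0.0077834167 m^2. 0.01637 m^2 is already in m^2. Sum: 0.0077834167 + 0.01637 = 0.024153417 m^2. 1 hectare = 10000 m^2, so 0.024153417 m^2 = 0.024153417 / 10000 = 2.4153417e-06 hectare ≈ 2.415e-06 hectare (4 s.f.). Final answer: 2.415e-06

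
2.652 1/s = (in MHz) 2.652e-06. Check: 2.652 1/s = 2.652 Hz. 1 MHz = 1000000 Hz, so 2.652 Hz = 2.652 / 1000000 = 2.652e-06 MHz.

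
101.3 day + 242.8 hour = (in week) 1 day = 86400 s, so 101.3 day = 101.3 * 86400 = 8752320 s. 1 hour = 3600 s, so 242.8 hour = 242.8 * 3600 = 874080 s. Sum: 8752320 + 874080 = 9626400 s. 1 week = 604800 s, so 9626400 s = 9626400 / 604800 = 15.916667 week ≈ 15.92 week (4 s.f.). Final answer: 15.92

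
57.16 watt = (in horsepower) 57.16 watt = 57.16 W. 1 horsepower = 745.69987 W, so 57.16 W = 57.16 / 745.69987 = 0.076652823 horsepower ≈ 0.07665 horsepower (4 s.f.). Final answer: 0.07665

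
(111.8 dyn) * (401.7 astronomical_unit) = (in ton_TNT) 1 dyn = 1e-05 N, so 111.8 dyn = 111.8 * 1e-05 = 0.001118 N. 1 astronomical_unit = 1.4959787e+11 m, so 401.7 astronomical_unit = 401.7 * 1.4959787e+11 = 6.0093465e+13 m. Combine: 0.001118 N * 6.0093465e+13 m = 6.7184493e+10 J. 1 ton_TNT = 4.184e+09 J, so 6.7184493e+10 J = 6.7184493e+10 / 4.184e+09 = 16.057479 ton_TNT ≈ 16.06 ton_TNT (4 s.f.). Final answer: 16.06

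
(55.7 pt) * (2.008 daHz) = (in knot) 0.767. Check: 1 pt = 0.00035277778 m, so 55.7 pt = 55.7 * 0.00035277778 = 0.019649722 m. 1 daHz = 10 Hz, so 2.008 daHz = 2.008 * 10 = 20.08 Hz. Combine: 0.019649722 m * 20.08 Hz = 0.39456642 m/s. 1 knot = 0.51444444 m/s, so 0.39456642 m/s = 0.39456642 / 0.51444444 = 0.76697577 knot ≈ 0.767 knot (4 s.f.).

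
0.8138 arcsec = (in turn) 1 arcsec = 4.8481368e-06 rad, so 0.8138 arcsec = 0.8138 * 4.8481368e-06 = 3.9454137e-06 rad. 1 turn = 6.2831853 rad, so 3.9454137e-06 rad = 3.9454137e-06 / 6.2831853 = 6.279321e-07 turn ≈ 6.279e-07 turn (4 s.f.). Final answer: 6.279e-07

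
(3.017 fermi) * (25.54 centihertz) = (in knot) 1.498e-15. Check: 1 fermi = 1e-15 m, so 3.017 fermi = 3.017 * 1e-15 = 3.017e-15 m. 1 centihertz = 0.01 Hz, so 25.54 centihertz = 25.54 * 0.01 = 0.2554 Hz. Combine: 3.017e-15 m * 0.2554 Hz = 7.705418e-16 m/s. 1 knot = 0.51444444 m/s, so 7.705418e-16 m/s = 7.705418e-16 / 0.51444444 = 1.4978134e-15 knot ≈ 1.498e-15 knot (4 s.f.).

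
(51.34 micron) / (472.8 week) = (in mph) 4.016e-13. Check: 1 micron = 1e-06 m, so 51.34 micron = 51.34 * 1e-06 = 5.134e-05 m. 1 week = 604800 s, so 472.8 week = 472.8 * 604800 = 2.8594944e+08 s. Combine: 5.134e-05 m / 2.8594944e+08 s = 1.7954223e-13 m/s. 1 mph = 0.44704 m/s, so 1.7954223e-13 m/s = 1.7954223e-13 / 0.44704 = 4.0162453e-13 mph ≈ 4.016e-13 mph (4 s.f.).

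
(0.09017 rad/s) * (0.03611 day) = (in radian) 281.3. Check: 0.09017 rad/s is already in rad/s. 1 day = 86400 s, so 0.03611 day = 0.03611 * 86400 = 3119.904 s. Combine: 0.09017 rad/s * 3119.904 s = 281.32174 rad. 281.32174 rad = 281.32174 radian ≈ 281.3 radian (4 s.f.).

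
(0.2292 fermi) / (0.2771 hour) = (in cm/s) 1 fermi = 1e-15 m, so 0.2292 fermi = 0.2292 * 1e-15 = 2.292e-16 m. 1 hour = 3600 s, so 0.2771 hour = 0.2771 * 3600 = 997.56 s. Combine: 2.292e-16 m / 997.56 s = 2.2976062e-19 m/s. 1 cm/s = 0.01 m/s, so 2.2976062e-19 m/s = 2.2976062e-19 / 0.01 = 2.2976062e-17 cm/s ≈ 2.298e-17 cm/s (4 s.f.). Final answer: 2.298e-17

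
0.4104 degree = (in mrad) 7.163. Check: 1 degree = 0.017453293 rad, so 0.4104 degree = 0.4104 * 0.017453293 = 0.0071628313 rad. 1 mrad = 0.001 rad, so 0.0071628313 rad = 0.0071628313 / 0.001 = 7.1628313 mrad ≈ 7.163 mrad (4 s.f.).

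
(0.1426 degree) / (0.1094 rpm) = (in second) 0.2172. Check: 1 degree = 0.017453293 rad, so 0.1426 degree = 0.1426 * 0.017453293 = 0.0024888395 rad. 1 rpm = 0.10471976 rad/s, so 0.1094 rpm = 0.1094 * 0.10471976 = 0.011456341 rad/s. Combine: 0.0024888395 rad / 0.011456341 rad/s = 0.21724558 s. 0.21724558 s = 0.21724558 second ≈ 0.2172 second (4 s.f.).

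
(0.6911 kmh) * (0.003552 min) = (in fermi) 1 kmh = 0.27777778 m/s, so 0.6911 kmh = 0.6911 * 0.27777778 = 0.19197222 m/s. 1 min = 60 s, so 0.003552 min = 0.003552 * 60 = 0.21312 s. Combine: 0.19197222 m/s * 0.21312 s = 0.04091312 m. 1 fermi = 1e-15 m, so 0.04091312 m = 0.04091312 / 1e-15 = 4.091312e+13 fermi ≈ 4.091e+13 fermi (4 s.f.). Final answer: 4.091e+13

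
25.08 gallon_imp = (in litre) 1 gallon_imp = 0.00454609 m^3, so 25.08 gallon_imp = 25.08 * 0.00454609 = 0.11401594 m^3. 1 litre = 0.001 m^3, so 0.11401594 m^3 = 0.11401594 / 0.001 = 114.01594 litre ≈ 114 litre (4 s.f.). Final answer: 114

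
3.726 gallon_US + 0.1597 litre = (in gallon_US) 1 gallon_US = 0.0037854118 m^3, so 3.726 gallon_US = 3.726 * 0.0037854118 = 0.014104444 m^3. 1 litre = 0.001 m^3, so 0.1597 litre = 0.1597 * 0.001 = 0.0001597 m^3. Sum: 0.014104444 + 0.0001597 = 0.014264144 m^3. 1 gallon_US = 0.0037854118 m^3, so 0.014264144 m^3 = 0.014264144 / 0.0037854118 = 3.7681883 gallon_US ≈ 3.768 gallon_US (4 s.f.). Final answer: 3.768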